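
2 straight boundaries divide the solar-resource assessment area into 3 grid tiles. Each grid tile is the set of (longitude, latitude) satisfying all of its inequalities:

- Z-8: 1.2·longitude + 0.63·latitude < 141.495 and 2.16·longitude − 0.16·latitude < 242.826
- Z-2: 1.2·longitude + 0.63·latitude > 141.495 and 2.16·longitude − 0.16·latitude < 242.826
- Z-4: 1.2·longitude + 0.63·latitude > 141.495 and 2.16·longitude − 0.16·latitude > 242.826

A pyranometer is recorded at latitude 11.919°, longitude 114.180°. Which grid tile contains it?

1.2·114.180 + 0.63·11.919 = 144.525, which is > 141.495
2.16·114.180 − 0.16·11.919 = 244.722, which is > 242.826
This sign pattern matches Z-4.

Z-4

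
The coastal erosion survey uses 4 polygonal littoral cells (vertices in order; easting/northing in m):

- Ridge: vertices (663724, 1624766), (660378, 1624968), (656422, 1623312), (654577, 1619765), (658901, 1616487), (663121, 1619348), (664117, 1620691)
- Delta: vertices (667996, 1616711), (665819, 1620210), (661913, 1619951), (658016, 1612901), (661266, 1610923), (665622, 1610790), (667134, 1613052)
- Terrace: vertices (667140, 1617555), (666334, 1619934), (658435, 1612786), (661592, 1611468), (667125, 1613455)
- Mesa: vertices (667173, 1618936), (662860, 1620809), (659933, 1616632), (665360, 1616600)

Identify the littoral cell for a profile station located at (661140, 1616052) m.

Cast a ray rightward from (661140, 1616052). For each polygon, the edges (by vertex number in listed order) whose endpoints lie on opposite sides of northing = 1616052, where each meets that height, and whether that is right or left of the point:
Ridge: no edge straddles that height → 0 crossings.
Delta: 3–4 at easting≈659757.8 (left), 7–1 at easting≈667840.8 (right) → 1 crossing.
Terrace: 2–3 at easting≈662044.1 (right), 5–1 at easting≈667134.5 (right) → 2 crossings.
Mesa: no edge straddles that height → 0 crossings.
Only Delta has an odd count, so the point is inside Delta.

Delta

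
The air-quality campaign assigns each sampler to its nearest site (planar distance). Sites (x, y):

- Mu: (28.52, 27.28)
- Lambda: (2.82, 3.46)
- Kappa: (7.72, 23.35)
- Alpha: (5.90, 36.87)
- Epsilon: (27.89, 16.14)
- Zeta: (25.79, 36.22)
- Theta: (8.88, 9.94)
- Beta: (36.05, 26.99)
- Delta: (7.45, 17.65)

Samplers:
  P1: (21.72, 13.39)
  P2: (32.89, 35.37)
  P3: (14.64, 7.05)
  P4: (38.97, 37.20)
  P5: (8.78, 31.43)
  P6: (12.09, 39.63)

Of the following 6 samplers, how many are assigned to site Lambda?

P1 → Epsilon
P2 → Zeta
P3 → Theta
P4 → Beta
P5 → Alpha
P6 → Alpha
0 of the 6 go to Lambda.

0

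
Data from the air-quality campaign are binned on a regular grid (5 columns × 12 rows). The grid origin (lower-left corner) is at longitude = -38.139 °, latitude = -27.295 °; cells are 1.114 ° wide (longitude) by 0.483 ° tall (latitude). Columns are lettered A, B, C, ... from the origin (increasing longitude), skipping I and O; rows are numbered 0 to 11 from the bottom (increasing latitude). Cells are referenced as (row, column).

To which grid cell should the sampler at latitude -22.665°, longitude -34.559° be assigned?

(9, D)

Column index: ⌊(-34.559 − -38.139) / 1.114⌋ = ⌊3.214⌋ = 3 → column D
Row offset from origin: ⌊(-22.665 − -27.295) / 0.483⌋ = ⌊9.586⌋ = 9 → row 9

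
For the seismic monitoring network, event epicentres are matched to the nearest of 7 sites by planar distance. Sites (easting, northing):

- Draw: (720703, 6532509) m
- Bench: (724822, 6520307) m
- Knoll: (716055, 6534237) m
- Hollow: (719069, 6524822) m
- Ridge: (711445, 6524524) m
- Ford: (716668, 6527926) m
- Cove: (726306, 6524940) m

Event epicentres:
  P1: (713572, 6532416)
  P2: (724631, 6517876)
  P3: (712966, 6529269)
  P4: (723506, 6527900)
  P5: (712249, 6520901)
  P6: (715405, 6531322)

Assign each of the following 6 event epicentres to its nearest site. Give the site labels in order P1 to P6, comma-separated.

P1 → Knoll (d²=9481330.00)
P2 → Bench (d²=5946242.00)
P3 → Ford (d²=15508453.00)
P4 → Cove (d²=16601600.00)
P5 → Ridge (d²=13772545.00)
P6 → Knoll (d²=8919725.00)

Knoll, Bench, Ford, Cove, Ridge, Knoll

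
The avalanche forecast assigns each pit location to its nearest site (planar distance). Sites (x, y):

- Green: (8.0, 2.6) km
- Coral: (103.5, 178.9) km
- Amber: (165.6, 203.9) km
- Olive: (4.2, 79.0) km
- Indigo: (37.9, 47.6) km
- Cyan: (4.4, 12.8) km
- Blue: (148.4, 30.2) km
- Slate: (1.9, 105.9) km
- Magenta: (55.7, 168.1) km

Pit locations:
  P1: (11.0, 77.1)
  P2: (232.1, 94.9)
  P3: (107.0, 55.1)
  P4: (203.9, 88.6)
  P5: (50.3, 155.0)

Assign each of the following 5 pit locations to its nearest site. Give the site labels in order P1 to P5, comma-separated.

P1 → Olive (d²=49.85)
P2 → Blue (d²=11191.78)
P3 → Blue (d²=2333.97)
P4 → Blue (d²=6490.81)
P5 → Magenta (d²=200.77)

Olive, Blue, Blue, Blue, Magenta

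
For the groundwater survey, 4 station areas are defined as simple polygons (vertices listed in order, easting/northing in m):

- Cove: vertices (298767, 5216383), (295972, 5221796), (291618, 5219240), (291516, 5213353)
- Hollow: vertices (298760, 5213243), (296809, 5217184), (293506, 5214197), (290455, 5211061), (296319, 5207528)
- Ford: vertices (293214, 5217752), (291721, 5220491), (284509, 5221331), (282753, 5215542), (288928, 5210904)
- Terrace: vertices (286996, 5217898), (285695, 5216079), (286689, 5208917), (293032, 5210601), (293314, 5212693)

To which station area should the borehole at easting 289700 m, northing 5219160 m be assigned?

Ford

Cast a ray rightward from (289700, 5219160). For each polygon, the edges (by vertex number in listed order) whose endpoints lie on opposite sides of northing = 5219160, where each meets that height, and whether that is right or left of the point:
Cove: 1–2 at easting≈297333.1 (right), 3–4 at easting≈291616.6 (right) → 2 crossings.
Hollow: no edge straddles that height → 0 crossings.
Ford: 1–2 at easting≈292446.5 (right), 3–4 at easting≈283850.5 (left) → 1 crossing.
Terrace: no edge straddles that height → 0 crossings.
Only Ford has an odd count, so the point is inside Ford.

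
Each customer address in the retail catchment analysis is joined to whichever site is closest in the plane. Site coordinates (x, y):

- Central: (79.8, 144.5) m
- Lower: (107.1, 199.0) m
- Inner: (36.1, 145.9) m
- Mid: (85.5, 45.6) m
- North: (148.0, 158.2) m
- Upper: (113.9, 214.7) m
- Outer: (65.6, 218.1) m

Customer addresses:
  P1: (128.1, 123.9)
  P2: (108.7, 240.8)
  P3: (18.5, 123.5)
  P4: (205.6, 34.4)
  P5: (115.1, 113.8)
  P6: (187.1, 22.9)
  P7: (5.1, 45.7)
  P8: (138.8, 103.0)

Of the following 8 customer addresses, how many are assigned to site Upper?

P1 → North
P2 → Upper
P3 → Inner
P4 → Mid
P5 → Central
P6 → Mid
P7 → Mid
P8 → North
1 of the 8 goes to Upper.

1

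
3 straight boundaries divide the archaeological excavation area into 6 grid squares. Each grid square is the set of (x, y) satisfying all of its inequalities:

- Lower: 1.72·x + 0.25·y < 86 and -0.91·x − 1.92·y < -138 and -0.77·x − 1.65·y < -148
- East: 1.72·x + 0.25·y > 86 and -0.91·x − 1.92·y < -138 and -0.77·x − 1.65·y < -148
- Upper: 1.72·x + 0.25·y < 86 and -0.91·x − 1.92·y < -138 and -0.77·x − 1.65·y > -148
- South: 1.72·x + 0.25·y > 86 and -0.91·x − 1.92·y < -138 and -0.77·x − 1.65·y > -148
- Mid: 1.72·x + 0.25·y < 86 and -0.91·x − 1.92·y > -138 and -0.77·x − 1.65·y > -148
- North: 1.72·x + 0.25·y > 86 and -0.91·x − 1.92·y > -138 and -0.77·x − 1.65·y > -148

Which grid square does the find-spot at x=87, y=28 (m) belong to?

1.72·87 + 0.25·28 = 156.640, which is > 86
-0.91·87 − 1.92·28 = -132.930, which is > -138
-0.77·87 − 1.65·28 = -113.190, which is > -148
This sign pattern matches North.

North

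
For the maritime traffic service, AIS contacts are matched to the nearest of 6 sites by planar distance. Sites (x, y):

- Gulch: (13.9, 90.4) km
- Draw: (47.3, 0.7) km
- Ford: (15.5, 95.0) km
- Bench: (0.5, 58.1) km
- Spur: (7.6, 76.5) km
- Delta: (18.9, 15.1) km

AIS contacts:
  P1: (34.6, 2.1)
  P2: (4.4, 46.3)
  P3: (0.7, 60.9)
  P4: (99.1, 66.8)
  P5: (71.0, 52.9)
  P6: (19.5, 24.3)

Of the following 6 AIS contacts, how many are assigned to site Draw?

P1 → Draw
P2 → Bench
P3 → Bench
P4 → Draw
P5 → Draw
P6 → Delta
3 of the 6 go to Draw.

3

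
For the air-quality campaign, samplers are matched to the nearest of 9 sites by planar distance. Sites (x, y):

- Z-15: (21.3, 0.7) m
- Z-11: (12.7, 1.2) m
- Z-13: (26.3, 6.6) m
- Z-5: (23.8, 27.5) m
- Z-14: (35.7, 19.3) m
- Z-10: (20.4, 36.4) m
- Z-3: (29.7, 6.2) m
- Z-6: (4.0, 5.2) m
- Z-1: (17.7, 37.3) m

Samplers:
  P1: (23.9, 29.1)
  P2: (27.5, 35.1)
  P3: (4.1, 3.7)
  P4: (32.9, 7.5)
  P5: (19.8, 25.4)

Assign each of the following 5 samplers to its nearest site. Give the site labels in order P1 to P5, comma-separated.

P1 → Z-5 (d²=2.57)
P2 → Z-10 (d²=52.10)
P3 → Z-6 (d²=2.26)
P4 → Z-3 (d²=11.93)
P5 → Z-5 (d²=20.41)

Z-5, Z-10, Z-6, Z-3, Z-5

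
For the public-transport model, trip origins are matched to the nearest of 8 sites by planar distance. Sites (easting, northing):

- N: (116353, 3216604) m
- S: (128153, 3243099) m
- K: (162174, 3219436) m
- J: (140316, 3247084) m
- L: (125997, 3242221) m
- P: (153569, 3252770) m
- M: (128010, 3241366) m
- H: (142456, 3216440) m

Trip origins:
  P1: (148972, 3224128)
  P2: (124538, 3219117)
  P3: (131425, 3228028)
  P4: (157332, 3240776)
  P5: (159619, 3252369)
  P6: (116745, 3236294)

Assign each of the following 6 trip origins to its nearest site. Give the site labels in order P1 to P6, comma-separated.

H, N, M, P, P, L

P1 → H (d²=101563600.00)
P2 → N (d²=73309394.00)
P3 → M (d²=189564469.00)
P4 → P (d²=158016205.00)
P5 → P (d²=36763301.00)
P6 → L (d²=120728833.00)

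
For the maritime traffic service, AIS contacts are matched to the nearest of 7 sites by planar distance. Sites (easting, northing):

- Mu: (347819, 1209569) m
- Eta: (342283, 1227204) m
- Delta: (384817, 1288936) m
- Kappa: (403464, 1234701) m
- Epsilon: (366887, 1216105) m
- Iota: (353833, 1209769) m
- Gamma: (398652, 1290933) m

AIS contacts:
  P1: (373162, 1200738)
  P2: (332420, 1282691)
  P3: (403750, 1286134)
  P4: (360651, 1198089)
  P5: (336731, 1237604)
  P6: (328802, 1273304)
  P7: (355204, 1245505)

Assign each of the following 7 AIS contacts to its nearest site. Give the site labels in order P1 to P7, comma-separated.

P1 → Epsilon (d²=275520314.00)
P2 → Delta (d²=2784445634.00)
P3 → Gamma (d²=49020005.00)
P4 → Iota (d²=182907524.00)
P5 → Eta (d²=138984704.00)
P6 → Eta (d²=2306947361.00)
P7 → Eta (d²=501878842.00)

Epsilon, Delta, Gamma, Iota, Eta, Eta, Eta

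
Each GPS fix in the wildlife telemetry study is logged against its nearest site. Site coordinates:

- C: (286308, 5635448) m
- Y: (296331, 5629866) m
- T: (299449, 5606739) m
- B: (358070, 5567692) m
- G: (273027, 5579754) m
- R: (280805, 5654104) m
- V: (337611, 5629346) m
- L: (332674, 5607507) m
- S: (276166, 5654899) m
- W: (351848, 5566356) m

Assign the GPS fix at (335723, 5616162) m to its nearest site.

L

Squared distances to each site:
C: 2813792021.000; Y: 1739529280.000; T: 1404596005.000; B: 2848729309.000; G: 5256330880.000; R: 4455582088.000; V: 177382400.000; L: 84205426.000; S: 5047591418.000; W: 2740653261.000.
Minimum at L.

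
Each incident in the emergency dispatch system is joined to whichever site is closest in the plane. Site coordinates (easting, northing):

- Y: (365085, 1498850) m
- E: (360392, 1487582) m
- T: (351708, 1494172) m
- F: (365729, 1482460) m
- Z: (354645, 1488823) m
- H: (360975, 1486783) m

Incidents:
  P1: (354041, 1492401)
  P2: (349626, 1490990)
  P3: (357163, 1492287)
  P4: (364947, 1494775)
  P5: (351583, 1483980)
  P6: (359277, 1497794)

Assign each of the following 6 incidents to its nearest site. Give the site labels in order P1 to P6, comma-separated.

T, T, Z, Y, Z, Y

P1 → T (d²=8579330.00)
P2 → T (d²=14459848.00)
P3 → Z (d²=18339620.00)
P4 → Y (d²=16624669.00)
P5 → Z (d²=32830493.00)
P6 → Y (d²=34848000.00)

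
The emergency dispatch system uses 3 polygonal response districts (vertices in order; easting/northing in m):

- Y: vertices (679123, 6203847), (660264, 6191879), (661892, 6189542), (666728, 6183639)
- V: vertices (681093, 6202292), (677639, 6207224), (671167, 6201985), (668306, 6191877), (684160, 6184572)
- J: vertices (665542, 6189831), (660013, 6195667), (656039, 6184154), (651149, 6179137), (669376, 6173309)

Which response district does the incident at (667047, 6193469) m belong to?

Cast a ray rightward from (667047, 6193469). For each polygon, the edges (by vertex number in listed order) whose endpoints lie on opposite sides of northing = 6193469, where each meets that height, and whether that is right or left of the point:
Y: 1–2 at easting≈662769.5 (left), 4–1 at easting≈672757.4 (right) → 1 crossing.
V: 3–4 at easting≈668756.6 (right), 5–1 at easting≈682620.1 (right) → 2 crossings.
J: 1–2 at easting≈662095.4 (left), 2–3 at easting≈659254.3 (left) → 0 crossings.
Only Y has an odd count, so the point is inside Y.

Y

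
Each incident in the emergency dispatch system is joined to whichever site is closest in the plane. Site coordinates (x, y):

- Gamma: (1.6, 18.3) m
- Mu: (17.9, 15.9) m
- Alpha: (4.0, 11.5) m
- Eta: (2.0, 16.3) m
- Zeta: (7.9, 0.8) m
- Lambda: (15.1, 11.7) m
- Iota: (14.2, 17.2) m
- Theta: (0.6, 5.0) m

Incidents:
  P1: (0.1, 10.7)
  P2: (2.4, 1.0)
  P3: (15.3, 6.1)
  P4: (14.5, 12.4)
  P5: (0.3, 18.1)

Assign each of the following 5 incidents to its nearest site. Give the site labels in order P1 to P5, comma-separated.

Alpha, Theta, Lambda, Lambda, Gamma

P1 → Alpha (d²=15.85)
P2 → Theta (d²=19.24)
P3 → Lambda (d²=31.40)
P4 → Lambda (d²=0.85)
P5 → Gamma (d²=1.73)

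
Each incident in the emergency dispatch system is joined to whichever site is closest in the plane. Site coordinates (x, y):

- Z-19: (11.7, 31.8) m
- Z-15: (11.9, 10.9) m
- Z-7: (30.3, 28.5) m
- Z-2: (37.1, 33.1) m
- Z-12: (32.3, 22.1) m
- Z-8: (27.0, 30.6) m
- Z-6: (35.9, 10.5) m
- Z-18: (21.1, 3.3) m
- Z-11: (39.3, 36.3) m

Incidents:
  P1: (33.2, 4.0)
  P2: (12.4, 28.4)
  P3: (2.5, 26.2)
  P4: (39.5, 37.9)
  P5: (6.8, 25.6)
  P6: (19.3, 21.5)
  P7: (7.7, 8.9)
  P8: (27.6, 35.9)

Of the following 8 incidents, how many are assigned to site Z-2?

P1 → Z-6
P2 → Z-19
P3 → Z-19
P4 → Z-11
P5 → Z-19
P6 → Z-8
P7 → Z-15
P8 → Z-8
0 of the 8 go to Z-2.

0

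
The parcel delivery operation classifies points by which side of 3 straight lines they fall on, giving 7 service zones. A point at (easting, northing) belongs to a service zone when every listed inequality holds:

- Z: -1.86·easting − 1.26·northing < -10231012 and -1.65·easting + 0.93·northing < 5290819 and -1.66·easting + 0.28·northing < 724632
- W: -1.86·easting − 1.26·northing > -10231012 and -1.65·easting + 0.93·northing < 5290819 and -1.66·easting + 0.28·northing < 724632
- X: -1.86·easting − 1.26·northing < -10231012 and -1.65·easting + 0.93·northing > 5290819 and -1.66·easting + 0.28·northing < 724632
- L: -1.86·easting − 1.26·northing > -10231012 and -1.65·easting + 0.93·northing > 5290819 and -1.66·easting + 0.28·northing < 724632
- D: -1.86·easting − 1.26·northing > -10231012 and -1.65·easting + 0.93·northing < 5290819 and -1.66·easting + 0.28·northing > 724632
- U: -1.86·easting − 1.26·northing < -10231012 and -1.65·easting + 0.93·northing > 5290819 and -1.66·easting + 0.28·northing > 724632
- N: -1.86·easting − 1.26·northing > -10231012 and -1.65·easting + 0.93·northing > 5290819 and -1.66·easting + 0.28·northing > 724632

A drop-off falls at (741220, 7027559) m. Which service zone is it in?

U

-1.86·741220 − 1.26·7027559 = -10233393.540, which is < -10231012
-1.65·741220 + 0.93·7027559 = 5312616.870, which is > 5290819
-1.66·741220 + 0.28·7027559 = 737291.320, which is > 724632
This sign pattern matches U.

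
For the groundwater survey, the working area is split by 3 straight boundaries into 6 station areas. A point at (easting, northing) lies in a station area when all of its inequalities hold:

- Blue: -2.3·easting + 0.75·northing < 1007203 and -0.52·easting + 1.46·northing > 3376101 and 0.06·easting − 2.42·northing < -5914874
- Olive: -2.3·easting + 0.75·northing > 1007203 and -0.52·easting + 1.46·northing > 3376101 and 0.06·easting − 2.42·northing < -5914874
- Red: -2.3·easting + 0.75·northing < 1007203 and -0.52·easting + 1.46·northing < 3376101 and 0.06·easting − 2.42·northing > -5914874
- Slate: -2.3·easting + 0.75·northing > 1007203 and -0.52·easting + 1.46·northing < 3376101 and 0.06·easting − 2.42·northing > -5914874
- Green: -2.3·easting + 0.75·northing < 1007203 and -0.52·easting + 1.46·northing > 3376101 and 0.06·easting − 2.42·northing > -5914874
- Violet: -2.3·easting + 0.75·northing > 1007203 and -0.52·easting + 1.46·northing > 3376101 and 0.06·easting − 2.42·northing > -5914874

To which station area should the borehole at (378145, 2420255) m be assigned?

Red

-2.3·378145 + 0.75·2420255 = 945457.750, which is < 1007203
-0.52·378145 + 1.46·2420255 = 3336936.900, which is < 3376101
0.06·378145 − 2.42·2420255 = -5834328.400, which is > -5914874
This sign pattern matches Red.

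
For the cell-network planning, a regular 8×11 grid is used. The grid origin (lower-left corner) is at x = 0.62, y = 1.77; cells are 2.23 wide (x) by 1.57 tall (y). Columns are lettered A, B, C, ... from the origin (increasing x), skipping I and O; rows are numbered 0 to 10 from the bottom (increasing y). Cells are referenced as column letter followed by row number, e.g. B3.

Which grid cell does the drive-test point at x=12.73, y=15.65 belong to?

F8

Column index: ⌊(12.73 − 0.62) / 2.23⌋ = ⌊5.430⌋ = 5 → column F
Row offset from origin: ⌊(15.65 − 1.77) / 1.57⌋ = ⌊8.841⌋ = 8 → row 8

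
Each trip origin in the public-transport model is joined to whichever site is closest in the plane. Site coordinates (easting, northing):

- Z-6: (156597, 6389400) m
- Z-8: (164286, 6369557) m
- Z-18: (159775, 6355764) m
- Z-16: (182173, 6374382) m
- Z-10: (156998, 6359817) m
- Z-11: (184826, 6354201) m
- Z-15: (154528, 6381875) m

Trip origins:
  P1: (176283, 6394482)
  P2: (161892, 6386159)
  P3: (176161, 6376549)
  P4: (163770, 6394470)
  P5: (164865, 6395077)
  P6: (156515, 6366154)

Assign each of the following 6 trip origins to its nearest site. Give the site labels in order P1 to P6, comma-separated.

Z-6, Z-6, Z-16, Z-6, Z-6, Z-10

P1 → Z-6 (d²=413365320.00)
P2 → Z-6 (d²=38541106.00)
P3 → Z-16 (d²=40840033.00)
P4 → Z-6 (d²=77156829.00)
P5 → Z-6 (d²=100588153.00)
P6 → Z-10 (d²=40390858.00)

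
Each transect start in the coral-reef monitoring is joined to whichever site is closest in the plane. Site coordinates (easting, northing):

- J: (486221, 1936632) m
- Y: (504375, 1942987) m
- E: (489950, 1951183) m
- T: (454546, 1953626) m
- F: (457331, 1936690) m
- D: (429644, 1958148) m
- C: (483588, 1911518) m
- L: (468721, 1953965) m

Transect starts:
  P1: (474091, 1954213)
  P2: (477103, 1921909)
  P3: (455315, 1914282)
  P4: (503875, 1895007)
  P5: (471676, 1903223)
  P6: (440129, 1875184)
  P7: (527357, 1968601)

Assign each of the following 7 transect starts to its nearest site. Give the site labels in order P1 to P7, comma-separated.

L, C, F, C, C, C, Y

P1 → L (d²=28898404.00)
P2 → C (d²=150028106.00)
P3 → F (d²=506182720.00)
P4 → C (d²=684175490.00)
P5 → C (d²=210702769.00)
P6 → C (d²=3208844237.00)
P7 → Y (d²=1184249320.00)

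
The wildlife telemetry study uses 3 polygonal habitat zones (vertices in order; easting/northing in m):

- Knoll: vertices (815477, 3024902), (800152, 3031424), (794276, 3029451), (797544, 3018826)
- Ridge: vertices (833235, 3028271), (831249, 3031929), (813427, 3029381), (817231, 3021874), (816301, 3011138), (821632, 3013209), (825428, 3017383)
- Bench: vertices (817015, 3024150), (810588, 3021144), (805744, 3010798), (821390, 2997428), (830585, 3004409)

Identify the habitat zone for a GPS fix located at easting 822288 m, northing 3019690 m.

Cast a ray rightward from (822288, 3019690). For each polygon, the edges (by vertex number in listed order) whose endpoints lie on opposite sides of northing = 3019690, where each meets that height, and whether that is right or left of the point:
Knoll: 3–4 at easting≈797278.3 (left), 4–1 at easting≈800094.1 (left) → 0 crossings.
Ridge: 4–5 at easting≈817041.8 (left), 7–1 at easting≈827082.2 (right) → 1 crossing.
Bench: 2–3 at easting≈809907.2 (left), 5–1 at easting≈820080.8 (left) → 0 crossings.
Only Ridge has an odd count, so the point is inside Ridge.

Ridge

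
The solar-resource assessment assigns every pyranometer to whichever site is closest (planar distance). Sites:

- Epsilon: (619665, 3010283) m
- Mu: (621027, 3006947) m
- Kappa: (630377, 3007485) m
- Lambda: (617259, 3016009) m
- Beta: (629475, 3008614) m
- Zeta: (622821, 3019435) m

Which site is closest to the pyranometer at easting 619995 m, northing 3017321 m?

Lambda

Squared distances to each site:
Epsilon: 49642344.000; Mu: 108684900.000; Kappa: 204532820.000; Lambda: 9207040.000; Beta: 165682249.000; Zeta: 12455272.000.
Minimum at Lambda.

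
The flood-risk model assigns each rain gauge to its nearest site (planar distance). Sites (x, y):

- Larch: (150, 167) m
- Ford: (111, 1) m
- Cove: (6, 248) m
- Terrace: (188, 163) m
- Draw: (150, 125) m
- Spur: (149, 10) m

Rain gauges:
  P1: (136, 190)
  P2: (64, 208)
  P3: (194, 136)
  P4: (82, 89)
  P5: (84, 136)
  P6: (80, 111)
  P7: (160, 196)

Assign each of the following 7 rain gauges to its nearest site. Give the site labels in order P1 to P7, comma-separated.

P1 → Larch (d²=725.00)
P2 → Cove (d²=4964.00)
P3 → Terrace (d²=765.00)
P4 → Draw (d²=5920.00)
P5 → Draw (d²=4477.00)
P6 → Draw (d²=5096.00)
P7 → Larch (d²=941.00)

Larch, Cove, Terrace, Draw, Draw, Draw, Larch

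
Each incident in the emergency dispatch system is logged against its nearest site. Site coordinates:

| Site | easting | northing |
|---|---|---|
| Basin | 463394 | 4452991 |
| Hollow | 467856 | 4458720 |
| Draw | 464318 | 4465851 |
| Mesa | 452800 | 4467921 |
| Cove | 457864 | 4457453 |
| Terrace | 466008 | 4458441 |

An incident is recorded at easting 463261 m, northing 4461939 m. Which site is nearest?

Squared distances to each site:
Basin: 80084393.000; Hollow: 31475986.000; Draw: 16420993.000; Mesa: 145216845.000; Cove: 49251805.000; Terrace: 19782013.000.
Minimum at Draw.

Draw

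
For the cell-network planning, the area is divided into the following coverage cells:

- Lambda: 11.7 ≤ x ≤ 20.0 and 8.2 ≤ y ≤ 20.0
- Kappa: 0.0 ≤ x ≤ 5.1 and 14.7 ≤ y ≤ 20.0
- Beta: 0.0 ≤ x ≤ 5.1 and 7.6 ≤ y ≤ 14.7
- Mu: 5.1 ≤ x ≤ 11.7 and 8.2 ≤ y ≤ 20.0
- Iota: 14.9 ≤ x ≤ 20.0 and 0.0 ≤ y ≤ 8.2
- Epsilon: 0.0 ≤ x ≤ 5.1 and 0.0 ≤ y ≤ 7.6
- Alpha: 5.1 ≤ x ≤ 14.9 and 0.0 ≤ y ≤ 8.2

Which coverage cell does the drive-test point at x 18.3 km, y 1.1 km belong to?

Iota

The point has x = 18.3 and y = 1.1.
Only Iota satisfies 14.9 ≤ x ≤ 20.0 and 0.0 ≤ y ≤ 8.2.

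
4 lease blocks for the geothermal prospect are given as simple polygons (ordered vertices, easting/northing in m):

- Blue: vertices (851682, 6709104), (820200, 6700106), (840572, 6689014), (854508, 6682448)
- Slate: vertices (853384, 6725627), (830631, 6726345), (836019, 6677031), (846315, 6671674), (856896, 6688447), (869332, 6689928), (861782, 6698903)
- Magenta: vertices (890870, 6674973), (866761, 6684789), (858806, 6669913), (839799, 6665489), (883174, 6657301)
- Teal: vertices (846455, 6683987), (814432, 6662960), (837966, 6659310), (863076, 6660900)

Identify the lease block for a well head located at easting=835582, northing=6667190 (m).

Cast a ray rightward from (835582, 6667190). For each polygon, the edges (by vertex number in listed order) whose endpoints lie on opposite sides of northing = 6667190, where each meets that height, and whether that is right or left of the point:
Blue: no edge straddles that height → 0 crossings.
Slate: no edge straddles that height → 0 crossings.
Magenta: 3–4 at easting≈847107.1 (right), 5–1 at easting≈887480.6 (right) → 2 crossings.
Teal: 1–2 at easting≈820874.1 (left), 4–1 at easting≈858547.6 (right) → 1 crossing.
Only Teal has an odd count, so the point is inside Teal.

Teal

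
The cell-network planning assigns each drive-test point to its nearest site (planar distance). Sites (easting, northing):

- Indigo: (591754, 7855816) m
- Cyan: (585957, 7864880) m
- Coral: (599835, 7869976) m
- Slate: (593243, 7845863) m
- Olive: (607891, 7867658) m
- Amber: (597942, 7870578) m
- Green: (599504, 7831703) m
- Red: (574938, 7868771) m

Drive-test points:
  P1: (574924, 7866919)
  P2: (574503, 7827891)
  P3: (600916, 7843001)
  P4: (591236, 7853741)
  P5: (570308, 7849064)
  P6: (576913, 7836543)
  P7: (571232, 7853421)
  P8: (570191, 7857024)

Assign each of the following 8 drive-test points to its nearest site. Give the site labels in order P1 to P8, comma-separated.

Red, Green, Slate, Indigo, Red, Slate, Red, Red

P1 → Red (d²=3430100.00)
P2 → Green (d²=639581345.00)
P3 → Slate (d²=67065973.00)
P4 → Indigo (d²=4573949.00)
P5 → Red (d²=409802749.00)
P6 → Slate (d²=353531300.00)
P7 → Red (d²=249356936.00)
P8 → Red (d²=160526018.00)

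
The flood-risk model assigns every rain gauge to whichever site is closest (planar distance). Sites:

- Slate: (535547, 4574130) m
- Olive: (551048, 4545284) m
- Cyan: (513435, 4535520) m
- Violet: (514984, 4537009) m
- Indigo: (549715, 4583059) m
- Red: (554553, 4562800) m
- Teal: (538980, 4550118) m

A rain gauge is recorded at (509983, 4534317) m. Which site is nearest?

Cyan

Squared distances to each site:
Slate: 2238593065.000; Olive: 1806609314.000; Cyan: 13363513.000; Violet: 32256865.000; Indigo: 3954414388.000; Red: 2797766189.000; Teal: 1090497610.000.
Minimum at Cyan.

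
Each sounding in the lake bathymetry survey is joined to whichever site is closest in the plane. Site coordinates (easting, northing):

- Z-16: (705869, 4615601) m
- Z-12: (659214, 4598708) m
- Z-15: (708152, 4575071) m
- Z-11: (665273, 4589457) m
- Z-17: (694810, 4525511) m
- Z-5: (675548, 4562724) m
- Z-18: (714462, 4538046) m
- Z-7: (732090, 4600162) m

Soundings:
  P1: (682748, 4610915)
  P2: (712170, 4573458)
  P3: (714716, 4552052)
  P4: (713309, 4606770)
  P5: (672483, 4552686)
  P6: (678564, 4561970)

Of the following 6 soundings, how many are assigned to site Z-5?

P1 → Z-16
P2 → Z-15
P3 → Z-18
P4 → Z-16
P5 → Z-5
P6 → Z-5
2 of the 6 go to Z-5.

2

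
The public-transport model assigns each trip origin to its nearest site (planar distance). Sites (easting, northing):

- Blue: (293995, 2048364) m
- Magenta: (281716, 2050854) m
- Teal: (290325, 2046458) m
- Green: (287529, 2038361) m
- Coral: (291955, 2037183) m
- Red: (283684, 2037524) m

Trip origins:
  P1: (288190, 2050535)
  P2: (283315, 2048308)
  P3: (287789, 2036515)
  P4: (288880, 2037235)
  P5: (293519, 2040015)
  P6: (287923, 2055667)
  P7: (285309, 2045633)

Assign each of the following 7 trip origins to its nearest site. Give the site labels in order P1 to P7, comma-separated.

Teal, Magenta, Green, Green, Coral, Magenta, Teal

P1 → Teal (d²=21180154.00)
P2 → Magenta (d²=9038917.00)
P3 → Green (d²=3475316.00)
P4 → Green (d²=3093077.00)
P5 → Coral (d²=10466320.00)
P6 → Magenta (d²=61691818.00)
P7 → Teal (d²=25840881.00)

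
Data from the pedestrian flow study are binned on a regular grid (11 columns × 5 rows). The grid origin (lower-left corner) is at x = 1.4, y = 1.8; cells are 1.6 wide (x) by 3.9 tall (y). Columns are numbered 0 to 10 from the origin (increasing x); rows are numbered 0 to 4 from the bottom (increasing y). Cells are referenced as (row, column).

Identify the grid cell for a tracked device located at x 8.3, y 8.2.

(1, 4)

Column index: ⌊(8.3 − 1.4) / 1.6⌋ = ⌊4.312⌋ = 4
Row offset from origin: ⌊(8.2 − 1.8) / 3.9⌋ = ⌊1.641⌋ = 1 → row 1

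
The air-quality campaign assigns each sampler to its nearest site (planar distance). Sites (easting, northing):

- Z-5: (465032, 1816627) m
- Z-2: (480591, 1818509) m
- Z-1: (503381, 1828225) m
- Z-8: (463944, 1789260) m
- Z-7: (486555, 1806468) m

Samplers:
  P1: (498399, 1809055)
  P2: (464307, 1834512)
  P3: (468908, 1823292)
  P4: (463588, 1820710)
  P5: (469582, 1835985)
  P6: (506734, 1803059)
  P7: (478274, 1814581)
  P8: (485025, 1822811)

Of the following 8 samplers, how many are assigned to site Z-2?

P1 → Z-7
P2 → Z-5
P3 → Z-5
P4 → Z-5
P5 → Z-5
P6 → Z-7
P7 → Z-2
P8 → Z-2
2 of the 8 go to Z-2.

2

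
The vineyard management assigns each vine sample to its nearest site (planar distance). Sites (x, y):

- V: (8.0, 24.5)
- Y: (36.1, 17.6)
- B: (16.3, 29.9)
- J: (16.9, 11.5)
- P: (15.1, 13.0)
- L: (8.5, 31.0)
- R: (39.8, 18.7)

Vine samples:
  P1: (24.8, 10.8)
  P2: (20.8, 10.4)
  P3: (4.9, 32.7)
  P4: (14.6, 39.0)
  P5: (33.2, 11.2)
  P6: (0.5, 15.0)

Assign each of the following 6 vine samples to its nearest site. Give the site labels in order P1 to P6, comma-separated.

J, J, L, B, Y, V

P1 → J (d²=62.90)
P2 → J (d²=16.42)
P3 → L (d²=15.85)
P4 → B (d²=85.70)
P5 → Y (d²=49.37)
P6 → V (d²=146.50)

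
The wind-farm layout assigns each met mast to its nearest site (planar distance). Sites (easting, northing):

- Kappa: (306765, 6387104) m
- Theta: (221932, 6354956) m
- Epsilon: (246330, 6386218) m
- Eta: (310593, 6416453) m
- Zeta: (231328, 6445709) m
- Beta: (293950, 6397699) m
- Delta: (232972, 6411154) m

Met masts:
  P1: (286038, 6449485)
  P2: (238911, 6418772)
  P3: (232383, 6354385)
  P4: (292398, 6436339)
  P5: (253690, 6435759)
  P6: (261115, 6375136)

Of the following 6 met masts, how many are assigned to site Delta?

1

P1 → Eta
P2 → Delta
P3 → Theta
P4 → Eta
P5 → Zeta
P6 → Epsilon
1 of the 6 goes to Delta.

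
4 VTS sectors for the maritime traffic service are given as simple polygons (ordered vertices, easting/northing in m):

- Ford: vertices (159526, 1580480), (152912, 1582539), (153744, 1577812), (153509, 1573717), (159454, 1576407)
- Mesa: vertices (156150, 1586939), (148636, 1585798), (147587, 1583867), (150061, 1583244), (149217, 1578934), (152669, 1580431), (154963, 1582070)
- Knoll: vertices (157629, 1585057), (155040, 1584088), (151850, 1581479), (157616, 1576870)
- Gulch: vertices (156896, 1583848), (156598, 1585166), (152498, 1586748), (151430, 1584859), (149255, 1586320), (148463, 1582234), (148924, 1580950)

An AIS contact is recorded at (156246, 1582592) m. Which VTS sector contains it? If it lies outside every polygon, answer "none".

Knoll

Cast a ray rightward from (156246, 1582592). For each polygon, the edges (by vertex number in listed order) whose endpoints lie on opposite sides of northing = 1582592, where each meets that height, and whether that is right or left of the point:
Ford: no edge straddles that height → 0 crossings.
Mesa: 4–5 at easting≈149933.3 (left), 7–1 at easting≈155090.3 (left) → 0 crossings.
Knoll: 2–3 at easting≈153210.9 (left), 4–1 at easting≈157625.1 (right) → 1 crossing.
Gulch: 5–6 at easting≈148532.4 (left), 7–1 at easting≈153440.9 (left) → 0 crossings.
Only Knoll has an odd count, so the point is inside Knoll.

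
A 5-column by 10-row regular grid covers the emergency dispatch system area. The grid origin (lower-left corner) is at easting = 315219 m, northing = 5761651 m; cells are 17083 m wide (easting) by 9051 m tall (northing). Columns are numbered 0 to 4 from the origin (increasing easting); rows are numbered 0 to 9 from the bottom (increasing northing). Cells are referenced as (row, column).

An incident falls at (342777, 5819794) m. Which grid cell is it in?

(6, 1)

Column index: ⌊(342777 − 315219) / 17083⌋ = ⌊1.613⌋ = 1
Row offset from origin: ⌊(5819794 − 5761651) / 9051⌋ = ⌊6.424⌋ = 6 → row 6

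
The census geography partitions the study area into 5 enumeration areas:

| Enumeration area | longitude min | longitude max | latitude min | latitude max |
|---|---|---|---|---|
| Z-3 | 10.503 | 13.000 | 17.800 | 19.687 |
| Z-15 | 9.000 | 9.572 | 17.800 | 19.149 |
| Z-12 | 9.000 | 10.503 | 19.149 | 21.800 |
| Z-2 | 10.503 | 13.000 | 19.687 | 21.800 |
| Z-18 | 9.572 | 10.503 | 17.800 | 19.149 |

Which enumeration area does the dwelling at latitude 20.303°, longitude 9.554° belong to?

Z-12

The point has longitude = 9.554 and latitude = 20.303.
Only Z-12 satisfies 9.000 ≤ longitude ≤ 10.503 and 19.149 ≤ latitude ≤ 21.800.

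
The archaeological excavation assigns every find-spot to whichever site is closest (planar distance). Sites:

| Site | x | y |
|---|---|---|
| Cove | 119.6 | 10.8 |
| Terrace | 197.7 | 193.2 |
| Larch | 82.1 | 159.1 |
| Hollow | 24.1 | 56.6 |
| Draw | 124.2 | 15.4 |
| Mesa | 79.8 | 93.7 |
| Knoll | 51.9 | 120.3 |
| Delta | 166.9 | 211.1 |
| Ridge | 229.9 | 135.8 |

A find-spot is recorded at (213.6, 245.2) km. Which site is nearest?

Terrace

Squared distances to each site:
Cove: 63779.360; Terrace: 2956.810; Larch: 24705.460; Hollow: 71480.210; Draw: 60800.400; Mesa: 40854.690; Knoll: 41746.900; Delta: 3343.700; Ridge: 12234.050.
Minimum at Terrace.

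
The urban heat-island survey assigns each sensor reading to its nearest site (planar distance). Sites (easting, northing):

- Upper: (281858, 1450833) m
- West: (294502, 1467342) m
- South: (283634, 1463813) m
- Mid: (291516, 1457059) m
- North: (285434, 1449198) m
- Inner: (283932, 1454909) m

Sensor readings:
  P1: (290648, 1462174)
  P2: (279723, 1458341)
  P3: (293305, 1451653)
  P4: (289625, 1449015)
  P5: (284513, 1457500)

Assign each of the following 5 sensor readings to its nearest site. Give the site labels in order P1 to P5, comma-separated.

P1 → Mid (d²=26916649.00)
P2 → Inner (d²=29494305.00)
P3 → Mid (d²=32425357.00)
P4 → North (d²=17597970.00)
P5 → Inner (d²=7050842.00)

Mid, Inner, Mid, North, Inner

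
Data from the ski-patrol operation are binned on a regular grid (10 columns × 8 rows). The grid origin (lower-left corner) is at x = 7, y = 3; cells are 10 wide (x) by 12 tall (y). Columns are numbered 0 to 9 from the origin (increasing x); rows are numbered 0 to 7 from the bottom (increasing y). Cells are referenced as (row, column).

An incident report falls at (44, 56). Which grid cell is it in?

Column index: ⌊(44 − 7) / 10⌋ = ⌊3.700⌋ = 3
Row offset from origin: ⌊(56 − 3) / 12⌋ = ⌊4.417⌋ = 4 → row 4

(4, 3)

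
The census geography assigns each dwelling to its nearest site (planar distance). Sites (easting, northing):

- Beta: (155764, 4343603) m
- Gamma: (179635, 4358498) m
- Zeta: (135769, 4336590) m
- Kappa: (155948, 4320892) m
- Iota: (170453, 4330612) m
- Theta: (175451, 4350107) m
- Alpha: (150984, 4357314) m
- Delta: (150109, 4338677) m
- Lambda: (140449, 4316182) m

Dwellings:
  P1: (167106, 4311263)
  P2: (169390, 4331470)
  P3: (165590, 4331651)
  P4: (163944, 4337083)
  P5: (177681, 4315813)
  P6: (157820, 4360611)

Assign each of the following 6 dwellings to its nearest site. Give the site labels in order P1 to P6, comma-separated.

Kappa, Iota, Iota, Iota, Iota, Alpha

P1 → Kappa (d²=217218605.00)
P2 → Iota (d²=1866133.00)
P3 → Iota (d²=24728290.00)
P4 → Iota (d²=84240922.00)
P5 → Iota (d²=271254385.00)
P6 → Alpha (d²=57601105.00)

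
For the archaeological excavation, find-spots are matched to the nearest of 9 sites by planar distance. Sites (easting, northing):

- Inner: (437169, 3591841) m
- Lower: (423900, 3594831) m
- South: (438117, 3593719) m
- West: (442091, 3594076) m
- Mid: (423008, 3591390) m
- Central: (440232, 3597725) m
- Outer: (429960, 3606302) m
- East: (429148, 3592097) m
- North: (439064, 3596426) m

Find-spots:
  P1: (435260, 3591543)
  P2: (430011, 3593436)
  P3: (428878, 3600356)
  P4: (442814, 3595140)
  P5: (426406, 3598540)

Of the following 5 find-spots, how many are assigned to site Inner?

1

P1 → Inner
P2 → East
P3 → Outer
P4 → West
P5 → Lower
1 of the 5 goes to Inner.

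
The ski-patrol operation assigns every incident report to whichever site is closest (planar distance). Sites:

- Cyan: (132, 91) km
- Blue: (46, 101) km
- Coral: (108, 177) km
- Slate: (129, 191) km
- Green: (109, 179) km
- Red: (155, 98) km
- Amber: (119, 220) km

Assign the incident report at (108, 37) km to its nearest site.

Squared distances to each site:
Cyan: 3492.000; Blue: 7940.000; Coral: 19600.000; Slate: 24157.000; Green: 20165.000; Red: 5930.000; Amber: 33610.000.
Minimum at Cyan.

Cyan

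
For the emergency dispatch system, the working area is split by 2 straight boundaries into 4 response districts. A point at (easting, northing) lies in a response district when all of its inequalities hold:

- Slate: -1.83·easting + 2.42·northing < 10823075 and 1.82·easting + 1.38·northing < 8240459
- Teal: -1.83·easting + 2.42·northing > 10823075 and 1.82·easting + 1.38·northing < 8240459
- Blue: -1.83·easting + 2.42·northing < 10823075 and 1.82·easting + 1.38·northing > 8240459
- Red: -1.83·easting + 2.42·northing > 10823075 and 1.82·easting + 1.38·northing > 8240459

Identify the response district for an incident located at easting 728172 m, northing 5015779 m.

-1.83·728172 + 2.42·5015779 = 10805630.420, which is < 10823075
1.82·728172 + 1.38·5015779 = 8247048.060, which is > 8240459
This sign pattern matches Blue.

Blue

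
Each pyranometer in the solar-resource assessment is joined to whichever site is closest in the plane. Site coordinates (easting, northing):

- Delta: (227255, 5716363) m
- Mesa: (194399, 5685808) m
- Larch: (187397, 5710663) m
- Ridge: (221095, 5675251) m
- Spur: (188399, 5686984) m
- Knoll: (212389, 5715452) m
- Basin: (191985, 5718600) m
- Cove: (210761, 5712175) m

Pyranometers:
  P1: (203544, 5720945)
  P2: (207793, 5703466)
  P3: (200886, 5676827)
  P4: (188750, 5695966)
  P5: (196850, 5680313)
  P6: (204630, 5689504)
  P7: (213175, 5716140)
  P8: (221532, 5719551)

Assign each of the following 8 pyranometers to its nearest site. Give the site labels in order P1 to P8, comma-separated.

P1 → Knoll (d²=108407074.00)
P2 → Cove (d²=84655705.00)
P3 → Mesa (d²=122739530.00)
P4 → Spur (d²=80799525.00)
P5 → Mesa (d²=36202426.00)
P6 → Mesa (d²=118333777.00)
P7 → Knoll (d²=1091140.00)
P8 → Delta (d²=42916073.00)

Knoll, Cove, Mesa, Spur, Mesa, Mesa, Knoll, Delta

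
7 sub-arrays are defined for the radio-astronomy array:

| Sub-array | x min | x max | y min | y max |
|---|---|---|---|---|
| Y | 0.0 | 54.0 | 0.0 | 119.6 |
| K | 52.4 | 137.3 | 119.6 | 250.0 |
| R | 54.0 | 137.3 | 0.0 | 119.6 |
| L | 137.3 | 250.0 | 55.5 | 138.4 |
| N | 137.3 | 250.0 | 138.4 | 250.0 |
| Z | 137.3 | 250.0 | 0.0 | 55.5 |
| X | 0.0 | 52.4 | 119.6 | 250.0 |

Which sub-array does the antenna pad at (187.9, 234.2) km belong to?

N

The point has x = 187.9 and y = 234.2.
Only N satisfies 137.3 ≤ x ≤ 250.0 and 138.4 ≤ y ≤ 250.0.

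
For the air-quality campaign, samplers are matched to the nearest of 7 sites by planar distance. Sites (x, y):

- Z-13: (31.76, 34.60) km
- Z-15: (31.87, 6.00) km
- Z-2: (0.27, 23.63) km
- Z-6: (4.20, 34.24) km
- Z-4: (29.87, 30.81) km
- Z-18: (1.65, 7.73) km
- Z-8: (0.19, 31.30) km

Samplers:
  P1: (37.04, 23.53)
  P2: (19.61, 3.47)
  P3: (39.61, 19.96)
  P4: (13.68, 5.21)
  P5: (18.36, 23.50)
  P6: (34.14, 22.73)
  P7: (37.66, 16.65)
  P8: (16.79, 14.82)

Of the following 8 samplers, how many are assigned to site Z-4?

P1 → Z-4
P2 → Z-15
P3 → Z-4
P4 → Z-18
P5 → Z-4
P6 → Z-4
P7 → Z-15
P8 → Z-18
4 of the 8 go to Z-4.

4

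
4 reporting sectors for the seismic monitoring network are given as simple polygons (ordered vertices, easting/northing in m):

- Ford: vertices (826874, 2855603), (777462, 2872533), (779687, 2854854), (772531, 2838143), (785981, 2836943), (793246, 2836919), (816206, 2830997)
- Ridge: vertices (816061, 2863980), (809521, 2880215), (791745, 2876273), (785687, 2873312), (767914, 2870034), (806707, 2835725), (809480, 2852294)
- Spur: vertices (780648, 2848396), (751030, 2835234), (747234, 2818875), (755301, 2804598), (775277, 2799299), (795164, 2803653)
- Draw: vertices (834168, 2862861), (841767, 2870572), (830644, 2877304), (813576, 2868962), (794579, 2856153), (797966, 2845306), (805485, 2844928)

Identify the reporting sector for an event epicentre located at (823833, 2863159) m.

Cast a ray rightward from (823833, 2863159). For each polygon, the edges (by vertex number in listed order) whose endpoints lie on opposite sides of northing = 2863159, where each meets that height, and whether that is right or left of the point:
Ford: 1–2 at easting≈804821.0 (left), 2–3 at easting≈778641.8 (left) → 0 crossings.
Ridge: 5–6 at easting≈775687.5 (left), 7–1 at easting≈815598.7 (left) → 0 crossings.
Spur: no edge straddles that height → 0 crossings.
Draw: 1–2 at easting≈834461.7 (right), 4–5 at easting≈804969.6 (left) → 1 crossing.
Only Draw has an odd count, so the point is inside Draw.

Draw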